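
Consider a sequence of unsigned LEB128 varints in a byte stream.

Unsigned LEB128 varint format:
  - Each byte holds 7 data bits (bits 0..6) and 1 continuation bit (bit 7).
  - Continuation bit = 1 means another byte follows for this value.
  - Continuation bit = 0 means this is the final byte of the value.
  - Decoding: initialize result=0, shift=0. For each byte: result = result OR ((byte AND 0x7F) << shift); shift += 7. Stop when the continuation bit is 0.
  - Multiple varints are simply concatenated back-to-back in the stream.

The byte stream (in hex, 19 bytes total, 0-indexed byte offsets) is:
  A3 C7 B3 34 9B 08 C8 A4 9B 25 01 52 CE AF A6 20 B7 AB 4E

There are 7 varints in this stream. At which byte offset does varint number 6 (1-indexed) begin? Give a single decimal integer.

  byte[0]=0xA3 cont=1 payload=0x23=35: acc |= 35<<0 -> acc=35 shift=7
  byte[1]=0xC7 cont=1 payload=0x47=71: acc |= 71<<7 -> acc=9123 shift=14
  byte[2]=0xB3 cont=1 payload=0x33=51: acc |= 51<<14 -> acc=844707 shift=21
  byte[3]=0x34 cont=0 payload=0x34=52: acc |= 52<<21 -> acc=109896611 shift=28 [end]
Varint 1: bytes[0:4] = A3 C7 B3 34 -> value 109896611 (4 byte(s))
  byte[4]=0x9B cont=1 payload=0x1B=27: acc |= 27<<0 -> acc=27 shift=7
  byte[5]=0x08 cont=0 payload=0x08=8: acc |= 8<<7 -> acc=1051 shift=14 [end]
Varint 2: bytes[4:6] = 9B 08 -> value 1051 (2 byte(s))
  byte[6]=0xC8 cont=1 payload=0x48=72: acc |= 72<<0 -> acc=72 shift=7
  byte[7]=0xA4 cont=1 payload=0x24=36: acc |= 36<<7 -> acc=4680 shift=14
  byte[8]=0x9B cont=1 payload=0x1B=27: acc |= 27<<14 -> acc=447048 shift=21
  byte[9]=0x25 cont=0 payload=0x25=37: acc |= 37<<21 -> acc=78041672 shift=28 [end]
Varint 3: bytes[6:10] = C8 A4 9B 25 -> value 78041672 (4 byte(s))
  byte[10]=0x01 cont=0 payload=0x01=1: acc |= 1<<0 -> acc=1 shift=7 [end]
Varint 4: bytes[10:11] = 01 -> value 1 (1 byte(s))
  byte[11]=0x52 cont=0 payload=0x52=82: acc |= 82<<0 -> acc=82 shift=7 [end]
Varint 5: bytes[11:12] = 52 -> value 82 (1 byte(s))
  byte[12]=0xCE cont=1 payload=0x4E=78: acc |= 78<<0 -> acc=78 shift=7
  byte[13]=0xAF cont=1 payload=0x2F=47: acc |= 47<<7 -> acc=6094 shift=14
  byte[14]=0xA6 cont=1 payload=0x26=38: acc |= 38<<14 -> acc=628686 shift=21
  byte[15]=0x20 cont=0 payload=0x20=32: acc |= 32<<21 -> acc=67737550 shift=28 [end]
Varint 6: bytes[12:16] = CE AF A6 20 -> value 67737550 (4 byte(s))
  byte[16]=0xB7 cont=1 payload=0x37=55: acc |= 55<<0 -> acc=55 shift=7
  byte[17]=0xAB cont=1 payload=0x2B=43: acc |= 43<<7 -> acc=5559 shift=14
  byte[18]=0x4E cont=0 payload=0x4E=78: acc |= 78<<14 -> acc=1283511 shift=21 [end]
Varint 7: bytes[16:19] = B7 AB 4E -> value 1283511 (3 byte(s))

Answer: 12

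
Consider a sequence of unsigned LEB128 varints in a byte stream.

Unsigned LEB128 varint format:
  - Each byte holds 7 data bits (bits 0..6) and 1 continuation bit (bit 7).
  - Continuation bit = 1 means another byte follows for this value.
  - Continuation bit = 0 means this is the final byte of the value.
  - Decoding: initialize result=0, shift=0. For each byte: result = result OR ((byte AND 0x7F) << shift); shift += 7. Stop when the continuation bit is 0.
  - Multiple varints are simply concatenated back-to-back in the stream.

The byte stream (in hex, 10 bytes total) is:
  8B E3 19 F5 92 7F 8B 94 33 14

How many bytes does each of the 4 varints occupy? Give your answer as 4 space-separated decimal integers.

  byte[0]=0x8B cont=1 payload=0x0B=11: acc |= 11<<0 -> acc=11 shift=7
  byte[1]=0xE3 cont=1 payload=0x63=99: acc |= 99<<7 -> acc=12683 shift=14
  byte[2]=0x19 cont=0 payload=0x19=25: acc |= 25<<14 -> acc=422283 shift=21 [end]
Varint 1: bytes[0:3] = 8B E3 19 -> value 422283 (3 byte(s))
  byte[3]=0xF5 cont=1 payload=0x75=117: acc |= 117<<0 -> acc=117 shift=7
  byte[4]=0x92 cont=1 payload=0x12=18: acc |= 18<<7 -> acc=2421 shift=14
  byte[5]=0x7F cont=0 payload=0x7F=127: acc |= 127<<14 -> acc=2083189 shift=21 [end]
Varint 2: bytes[3:6] = F5 92 7F -> value 2083189 (3 byte(s))
  byte[6]=0x8B cont=1 payload=0x0B=11: acc |= 11<<0 -> acc=11 shift=7
  byte[7]=0x94 cont=1 payload=0x14=20: acc |= 20<<7 -> acc=2571 shift=14
  byte[8]=0x33 cont=0 payload=0x33=51: acc |= 51<<14 -> acc=838155 shift=21 [end]
Varint 3: bytes[6:9] = 8B 94 33 -> value 838155 (3 byte(s))
  byte[9]=0x14 cont=0 payload=0x14=20: acc |= 20<<0 -> acc=20 shift=7 [end]
Varint 4: bytes[9:10] = 14 -> value 20 (1 byte(s))

Answer: 3 3 3 1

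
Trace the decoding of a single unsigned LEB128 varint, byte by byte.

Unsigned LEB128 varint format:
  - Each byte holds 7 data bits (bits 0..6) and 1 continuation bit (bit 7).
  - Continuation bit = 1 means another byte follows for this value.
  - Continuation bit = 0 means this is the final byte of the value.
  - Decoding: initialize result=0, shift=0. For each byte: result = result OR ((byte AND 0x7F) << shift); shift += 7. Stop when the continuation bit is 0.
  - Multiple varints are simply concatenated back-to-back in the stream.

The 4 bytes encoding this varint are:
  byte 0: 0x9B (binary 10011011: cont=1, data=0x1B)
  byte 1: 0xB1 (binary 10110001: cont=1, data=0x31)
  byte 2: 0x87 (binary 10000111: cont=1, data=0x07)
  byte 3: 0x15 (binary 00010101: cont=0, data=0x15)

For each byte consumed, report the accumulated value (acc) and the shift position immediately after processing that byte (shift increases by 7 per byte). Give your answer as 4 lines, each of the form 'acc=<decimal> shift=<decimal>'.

Answer: acc=27 shift=7
acc=6299 shift=14
acc=120987 shift=21
acc=44161179 shift=28

Derivation:
byte 0=0x9B: payload=0x1B=27, contrib = 27<<0 = 27; acc -> 27, shift -> 7
byte 1=0xB1: payload=0x31=49, contrib = 49<<7 = 6272; acc -> 6299, shift -> 14
byte 2=0x87: payload=0x07=7, contrib = 7<<14 = 114688; acc -> 120987, shift -> 21
byte 3=0x15: payload=0x15=21, contrib = 21<<21 = 44040192; acc -> 44161179, shift -> 28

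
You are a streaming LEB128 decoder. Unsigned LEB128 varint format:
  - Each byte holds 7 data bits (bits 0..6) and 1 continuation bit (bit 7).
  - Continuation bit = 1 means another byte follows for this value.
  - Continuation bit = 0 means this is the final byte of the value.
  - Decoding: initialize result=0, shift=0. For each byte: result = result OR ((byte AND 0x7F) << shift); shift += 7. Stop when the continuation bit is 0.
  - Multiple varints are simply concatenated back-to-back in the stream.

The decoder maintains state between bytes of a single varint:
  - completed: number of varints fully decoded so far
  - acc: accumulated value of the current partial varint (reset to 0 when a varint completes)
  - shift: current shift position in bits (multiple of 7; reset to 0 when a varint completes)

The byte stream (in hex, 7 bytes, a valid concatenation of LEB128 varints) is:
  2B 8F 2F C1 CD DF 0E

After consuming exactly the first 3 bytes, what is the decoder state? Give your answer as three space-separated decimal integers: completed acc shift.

Answer: 2 0 0

Derivation:
byte[0]=0x2B cont=0 payload=0x2B: varint #1 complete (value=43); reset -> completed=1 acc=0 shift=0
byte[1]=0x8F cont=1 payload=0x0F: acc |= 15<<0 -> completed=1 acc=15 shift=7
byte[2]=0x2F cont=0 payload=0x2F: varint #2 complete (value=6031); reset -> completed=2 acc=0 shift=0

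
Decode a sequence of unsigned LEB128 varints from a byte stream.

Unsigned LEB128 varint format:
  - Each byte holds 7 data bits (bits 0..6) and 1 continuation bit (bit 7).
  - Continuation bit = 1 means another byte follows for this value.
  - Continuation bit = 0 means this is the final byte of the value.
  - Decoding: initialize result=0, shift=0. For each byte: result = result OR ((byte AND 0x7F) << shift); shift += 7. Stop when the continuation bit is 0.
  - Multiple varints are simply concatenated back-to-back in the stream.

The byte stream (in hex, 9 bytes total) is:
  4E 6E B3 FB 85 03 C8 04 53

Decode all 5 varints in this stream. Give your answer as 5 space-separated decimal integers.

  byte[0]=0x4E cont=0 payload=0x4E=78: acc |= 78<<0 -> acc=78 shift=7 [end]
Varint 1: bytes[0:1] = 4E -> value 78 (1 byte(s))
  byte[1]=0x6E cont=0 payload=0x6E=110: acc |= 110<<0 -> acc=110 shift=7 [end]
Varint 2: bytes[1:2] = 6E -> value 110 (1 byte(s))
  byte[2]=0xB3 cont=1 payload=0x33=51: acc |= 51<<0 -> acc=51 shift=7
  byte[3]=0xFB cont=1 payload=0x7B=123: acc |= 123<<7 -> acc=15795 shift=14
  byte[4]=0x85 cont=1 payload=0x05=5: acc |= 5<<14 -> acc=97715 shift=21
  byte[5]=0x03 cont=0 payload=0x03=3: acc |= 3<<21 -> acc=6389171 shift=28 [end]
Varint 3: bytes[2:6] = B3 FB 85 03 -> value 6389171 (4 byte(s))
  byte[6]=0xC8 cont=1 payload=0x48=72: acc |= 72<<0 -> acc=72 shift=7
  byte[7]=0x04 cont=0 payload=0x04=4: acc |= 4<<7 -> acc=584 shift=14 [end]
Varint 4: bytes[6:8] = C8 04 -> value 584 (2 byte(s))
  byte[8]=0x53 cont=0 payload=0x53=83: acc |= 83<<0 -> acc=83 shift=7 [end]
Varint 5: bytes[8:9] = 53 -> value 83 (1 byte(s))

Answer: 78 110 6389171 584 83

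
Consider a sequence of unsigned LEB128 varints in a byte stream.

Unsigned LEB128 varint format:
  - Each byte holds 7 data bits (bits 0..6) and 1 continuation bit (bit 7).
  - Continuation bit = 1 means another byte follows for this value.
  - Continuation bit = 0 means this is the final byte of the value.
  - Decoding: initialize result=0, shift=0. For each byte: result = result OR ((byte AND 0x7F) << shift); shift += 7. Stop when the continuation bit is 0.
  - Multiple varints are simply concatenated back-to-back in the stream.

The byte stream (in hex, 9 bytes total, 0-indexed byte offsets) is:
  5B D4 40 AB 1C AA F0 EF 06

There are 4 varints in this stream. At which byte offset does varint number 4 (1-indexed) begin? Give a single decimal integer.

Answer: 5

Derivation:
  byte[0]=0x5B cont=0 payload=0x5B=91: acc |= 91<<0 -> acc=91 shift=7 [end]
Varint 1: bytes[0:1] = 5B -> value 91 (1 byte(s))
  byte[1]=0xD4 cont=1 payload=0x54=84: acc |= 84<<0 -> acc=84 shift=7
  byte[2]=0x40 cont=0 payload=0x40=64: acc |= 64<<7 -> acc=8276 shift=14 [end]
Varint 2: bytes[1:3] = D4 40 -> value 8276 (2 byte(s))
  byte[3]=0xAB cont=1 payload=0x2B=43: acc |= 43<<0 -> acc=43 shift=7
  byte[4]=0x1C cont=0 payload=0x1C=28: acc |= 28<<7 -> acc=3627 shift=14 [end]
Varint 3: bytes[3:5] = AB 1C -> value 3627 (2 byte(s))
  byte[5]=0xAA cont=1 payload=0x2A=42: acc |= 42<<0 -> acc=42 shift=7
  byte[6]=0xF0 cont=1 payload=0x70=112: acc |= 112<<7 -> acc=14378 shift=14
  byte[7]=0xEF cont=1 payload=0x6F=111: acc |= 111<<14 -> acc=1833002 shift=21
  byte[8]=0x06 cont=0 payload=0x06=6: acc |= 6<<21 -> acc=14415914 shift=28 [end]
Varint 4: bytes[5:9] = AA F0 EF 06 -> value 14415914 (4 byte(s))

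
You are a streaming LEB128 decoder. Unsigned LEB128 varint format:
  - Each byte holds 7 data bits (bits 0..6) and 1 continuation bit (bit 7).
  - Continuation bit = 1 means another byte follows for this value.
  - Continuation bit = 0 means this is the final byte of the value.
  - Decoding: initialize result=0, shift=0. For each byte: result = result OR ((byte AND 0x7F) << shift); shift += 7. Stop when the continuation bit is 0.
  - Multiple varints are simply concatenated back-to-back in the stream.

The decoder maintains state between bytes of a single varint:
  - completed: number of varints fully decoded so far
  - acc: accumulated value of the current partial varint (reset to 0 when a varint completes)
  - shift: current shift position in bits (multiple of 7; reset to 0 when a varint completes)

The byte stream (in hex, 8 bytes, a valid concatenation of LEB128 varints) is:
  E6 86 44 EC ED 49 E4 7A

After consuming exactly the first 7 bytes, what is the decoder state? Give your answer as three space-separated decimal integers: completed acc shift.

Answer: 2 100 7

Derivation:
byte[0]=0xE6 cont=1 payload=0x66: acc |= 102<<0 -> completed=0 acc=102 shift=7
byte[1]=0x86 cont=1 payload=0x06: acc |= 6<<7 -> completed=0 acc=870 shift=14
byte[2]=0x44 cont=0 payload=0x44: varint #1 complete (value=1114982); reset -> completed=1 acc=0 shift=0
byte[3]=0xEC cont=1 payload=0x6C: acc |= 108<<0 -> completed=1 acc=108 shift=7
byte[4]=0xED cont=1 payload=0x6D: acc |= 109<<7 -> completed=1 acc=14060 shift=14
byte[5]=0x49 cont=0 payload=0x49: varint #2 complete (value=1210092); reset -> completed=2 acc=0 shift=0
byte[6]=0xE4 cont=1 payload=0x64: acc |= 100<<0 -> completed=2 acc=100 shift=7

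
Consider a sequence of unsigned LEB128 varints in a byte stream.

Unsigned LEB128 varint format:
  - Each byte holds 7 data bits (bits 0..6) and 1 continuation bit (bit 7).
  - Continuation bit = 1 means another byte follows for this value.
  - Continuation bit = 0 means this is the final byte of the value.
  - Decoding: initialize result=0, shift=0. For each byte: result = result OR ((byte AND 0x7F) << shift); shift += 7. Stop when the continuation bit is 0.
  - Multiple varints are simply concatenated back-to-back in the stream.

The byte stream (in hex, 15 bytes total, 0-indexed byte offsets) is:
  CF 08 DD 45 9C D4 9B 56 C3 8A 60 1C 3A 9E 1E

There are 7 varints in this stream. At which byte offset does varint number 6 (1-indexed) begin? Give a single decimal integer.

  byte[0]=0xCF cont=1 payload=0x4F=79: acc |= 79<<0 -> acc=79 shift=7
  byte[1]=0x08 cont=0 payload=0x08=8: acc |= 8<<7 -> acc=1103 shift=14 [end]
Varint 1: bytes[0:2] = CF 08 -> value 1103 (2 byte(s))
  byte[2]=0xDD cont=1 payload=0x5D=93: acc |= 93<<0 -> acc=93 shift=7
  byte[3]=0x45 cont=0 payload=0x45=69: acc |= 69<<7 -> acc=8925 shift=14 [end]
Varint 2: bytes[2:4] = DD 45 -> value 8925 (2 byte(s))
  byte[4]=0x9C cont=1 payload=0x1C=28: acc |= 28<<0 -> acc=28 shift=7
  byte[5]=0xD4 cont=1 payload=0x54=84: acc |= 84<<7 -> acc=10780 shift=14
  byte[6]=0x9B cont=1 payload=0x1B=27: acc |= 27<<14 -> acc=453148 shift=21
  byte[7]=0x56 cont=0 payload=0x56=86: acc |= 86<<21 -> acc=180808220 shift=28 [end]
Varint 3: bytes[4:8] = 9C D4 9B 56 -> value 180808220 (4 byte(s))
  byte[8]=0xC3 cont=1 payload=0x43=67: acc |= 67<<0 -> acc=67 shift=7
  byte[9]=0x8A cont=1 payload=0x0A=10: acc |= 10<<7 -> acc=1347 shift=14
  byte[10]=0x60 cont=0 payload=0x60=96: acc |= 96<<14 -> acc=1574211 shift=21 [end]
Varint 4: bytes[8:11] = C3 8A 60 -> value 1574211 (3 byte(s))
  byte[11]=0x1C cont=0 payload=0x1C=28: acc |= 28<<0 -> acc=28 shift=7 [end]
Varint 5: bytes[11:12] = 1C -> value 28 (1 byte(s))
  byte[12]=0x3A cont=0 payload=0x3A=58: acc |= 58<<0 -> acc=58 shift=7 [end]
Varint 6: bytes[12:13] = 3A -> value 58 (1 byte(s))
  byte[13]=0x9E cont=1 payload=0x1E=30: acc |= 30<<0 -> acc=30 shift=7
  byte[14]=0x1E cont=0 payload=0x1E=30: acc |= 30<<7 -> acc=3870 shift=14 [end]
Varint 7: bytes[13:15] = 9E 1E -> value 3870 (2 byte(s))

Answer: 12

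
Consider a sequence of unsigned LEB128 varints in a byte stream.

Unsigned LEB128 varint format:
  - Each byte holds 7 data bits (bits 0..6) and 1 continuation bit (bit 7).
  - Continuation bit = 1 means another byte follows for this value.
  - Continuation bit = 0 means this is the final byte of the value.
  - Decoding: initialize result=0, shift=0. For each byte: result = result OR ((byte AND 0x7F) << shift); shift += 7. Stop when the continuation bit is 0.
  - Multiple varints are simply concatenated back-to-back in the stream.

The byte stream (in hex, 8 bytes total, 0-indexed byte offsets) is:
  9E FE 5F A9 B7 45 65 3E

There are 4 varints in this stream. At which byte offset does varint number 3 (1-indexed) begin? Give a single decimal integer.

  byte[0]=0x9E cont=1 payload=0x1E=30: acc |= 30<<0 -> acc=30 shift=7
  byte[1]=0xFE cont=1 payload=0x7E=126: acc |= 126<<7 -> acc=16158 shift=14
  byte[2]=0x5F cont=0 payload=0x5F=95: acc |= 95<<14 -> acc=1572638 shift=21 [end]
Varint 1: bytes[0:3] = 9E FE 5F -> value 1572638 (3 byte(s))
  byte[3]=0xA9 cont=1 payload=0x29=41: acc |= 41<<0 -> acc=41 shift=7
  byte[4]=0xB7 cont=1 payload=0x37=55: acc |= 55<<7 -> acc=7081 shift=14
  byte[5]=0x45 cont=0 payload=0x45=69: acc |= 69<<14 -> acc=1137577 shift=21 [end]
Varint 2: bytes[3:6] = A9 B7 45 -> value 1137577 (3 byte(s))
  byte[6]=0x65 cont=0 payload=0x65=101: acc |= 101<<0 -> acc=101 shift=7 [end]
Varint 3: bytes[6:7] = 65 -> value 101 (1 byte(s))
  byte[7]=0x3E cont=0 payload=0x3E=62: acc |= 62<<0 -> acc=62 shift=7 [end]
Varint 4: bytes[7:8] = 3E -> value 62 (1 byte(s))

Answer: 6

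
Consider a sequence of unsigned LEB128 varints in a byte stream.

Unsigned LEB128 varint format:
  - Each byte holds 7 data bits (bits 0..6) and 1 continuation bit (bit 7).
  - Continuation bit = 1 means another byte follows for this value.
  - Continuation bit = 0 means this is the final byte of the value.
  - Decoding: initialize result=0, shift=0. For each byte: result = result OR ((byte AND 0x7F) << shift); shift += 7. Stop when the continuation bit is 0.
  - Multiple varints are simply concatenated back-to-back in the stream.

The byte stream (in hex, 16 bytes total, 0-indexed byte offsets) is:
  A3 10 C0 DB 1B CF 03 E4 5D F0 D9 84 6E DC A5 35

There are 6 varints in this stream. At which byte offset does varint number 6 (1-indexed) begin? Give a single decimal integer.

  byte[0]=0xA3 cont=1 payload=0x23=35: acc |= 35<<0 -> acc=35 shift=7
  byte[1]=0x10 cont=0 payload=0x10=16: acc |= 16<<7 -> acc=2083 shift=14 [end]
Varint 1: bytes[0:2] = A3 10 -> value 2083 (2 byte(s))
  byte[2]=0xC0 cont=1 payload=0x40=64: acc |= 64<<0 -> acc=64 shift=7
  byte[3]=0xDB cont=1 payload=0x5B=91: acc |= 91<<7 -> acc=11712 shift=14
  byte[4]=0x1B cont=0 payload=0x1B=27: acc |= 27<<14 -> acc=454080 shift=21 [end]
Varint 2: bytes[2:5] = C0 DB 1B -> value 454080 (3 byte(s))
  byte[5]=0xCF cont=1 payload=0x4F=79: acc |= 79<<0 -> acc=79 shift=7
  byte[6]=0x03 cont=0 payload=0x03=3: acc |= 3<<7 -> acc=463 shift=14 [end]
Varint 3: bytes[5:7] = CF 03 -> value 463 (2 byte(s))
  byte[7]=0xE4 cont=1 payload=0x64=100: acc |= 100<<0 -> acc=100 shift=7
  byte[8]=0x5D cont=0 payload=0x5D=93: acc |= 93<<7 -> acc=12004 shift=14 [end]
Varint 4: bytes[7:9] = E4 5D -> value 12004 (2 byte(s))
  byte[9]=0xF0 cont=1 payload=0x70=112: acc |= 112<<0 -> acc=112 shift=7
  byte[10]=0xD9 cont=1 payload=0x59=89: acc |= 89<<7 -> acc=11504 shift=14
  byte[11]=0x84 cont=1 payload=0x04=4: acc |= 4<<14 -> acc=77040 shift=21
  byte[12]=0x6E cont=0 payload=0x6E=110: acc |= 110<<21 -> acc=230763760 shift=28 [end]
Varint 5: bytes[9:13] = F0 D9 84 6E -> value 230763760 (4 byte(s))
  byte[13]=0xDC cont=1 payload=0x5C=92: acc |= 92<<0 -> acc=92 shift=7
  byte[14]=0xA5 cont=1 payload=0x25=37: acc |= 37<<7 -> acc=4828 shift=14
  byte[15]=0x35 cont=0 payload=0x35=53: acc |= 53<<14 -> acc=873180 shift=21 [end]
Varint 6: bytes[13:16] = DC A5 35 -> value 873180 (3 byte(s))

Answer: 13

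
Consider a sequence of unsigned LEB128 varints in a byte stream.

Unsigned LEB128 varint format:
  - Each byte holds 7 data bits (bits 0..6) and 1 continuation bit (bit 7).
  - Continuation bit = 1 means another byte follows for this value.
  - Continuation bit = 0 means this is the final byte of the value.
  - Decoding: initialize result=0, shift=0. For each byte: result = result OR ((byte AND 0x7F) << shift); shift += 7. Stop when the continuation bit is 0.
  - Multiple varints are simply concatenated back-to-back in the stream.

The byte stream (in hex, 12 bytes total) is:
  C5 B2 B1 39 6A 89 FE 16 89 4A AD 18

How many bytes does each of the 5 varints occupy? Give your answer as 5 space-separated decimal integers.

Answer: 4 1 3 2 2

Derivation:
  byte[0]=0xC5 cont=1 payload=0x45=69: acc |= 69<<0 -> acc=69 shift=7
  byte[1]=0xB2 cont=1 payload=0x32=50: acc |= 50<<7 -> acc=6469 shift=14
  byte[2]=0xB1 cont=1 payload=0x31=49: acc |= 49<<14 -> acc=809285 shift=21
  byte[3]=0x39 cont=0 payload=0x39=57: acc |= 57<<21 -> acc=120346949 shift=28 [end]
Varint 1: bytes[0:4] = C5 B2 B1 39 -> value 120346949 (4 byte(s))
  byte[4]=0x6A cont=0 payload=0x6A=106: acc |= 106<<0 -> acc=106 shift=7 [end]
Varint 2: bytes[4:5] = 6A -> value 106 (1 byte(s))
  byte[5]=0x89 cont=1 payload=0x09=9: acc |= 9<<0 -> acc=9 shift=7
  byte[6]=0xFE cont=1 payload=0x7E=126: acc |= 126<<7 -> acc=16137 shift=14
  byte[7]=0x16 cont=0 payload=0x16=22: acc |= 22<<14 -> acc=376585 shift=21 [end]
Varint 3: bytes[5:8] = 89 FE 16 -> value 376585 (3 byte(s))
  byte[8]=0x89 cont=1 payload=0x09=9: acc |= 9<<0 -> acc=9 shift=7
  byte[9]=0x4A cont=0 payload=0x4A=74: acc |= 74<<7 -> acc=9481 shift=14 [end]
Varint 4: bytes[8:10] = 89 4A -> value 9481 (2 byte(s))
  byte[10]=0xAD cont=1 payload=0x2D=45: acc |= 45<<0 -> acc=45 shift=7
  byte[11]=0x18 cont=0 payload=0x18=24: acc |= 24<<7 -> acc=3117 shift=14 [end]
Varint 5: bytes[10:12] = AD 18 -> value 3117 (2 byte(s))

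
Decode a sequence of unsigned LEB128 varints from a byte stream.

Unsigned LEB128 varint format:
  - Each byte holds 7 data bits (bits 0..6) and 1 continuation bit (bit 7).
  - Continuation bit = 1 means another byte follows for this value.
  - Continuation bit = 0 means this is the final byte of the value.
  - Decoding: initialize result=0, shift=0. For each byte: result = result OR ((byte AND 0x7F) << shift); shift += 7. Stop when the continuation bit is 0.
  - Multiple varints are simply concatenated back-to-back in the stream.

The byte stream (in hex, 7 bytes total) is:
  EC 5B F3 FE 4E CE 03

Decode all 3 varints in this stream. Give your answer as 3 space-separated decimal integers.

  byte[0]=0xEC cont=1 payload=0x6C=108: acc |= 108<<0 -> acc=108 shift=7
  byte[1]=0x5B cont=0 payload=0x5B=91: acc |= 91<<7 -> acc=11756 shift=14 [end]
Varint 1: bytes[0:2] = EC 5B -> value 11756 (2 byte(s))
  byte[2]=0xF3 cont=1 payload=0x73=115: acc |= 115<<0 -> acc=115 shift=7
  byte[3]=0xFE cont=1 payload=0x7E=126: acc |= 126<<7 -> acc=16243 shift=14
  byte[4]=0x4E cont=0 payload=0x4E=78: acc |= 78<<14 -> acc=1294195 shift=21 [end]
Varint 2: bytes[2:5] = F3 FE 4E -> value 1294195 (3 byte(s))
  byte[5]=0xCE cont=1 payload=0x4E=78: acc |= 78<<0 -> acc=78 shift=7
  byte[6]=0x03 cont=0 payload=0x03=3: acc |= 3<<7 -> acc=462 shift=14 [end]
Varint 3: bytes[5:7] = CE 03 -> value 462 (2 byte(s))

Answer: 11756 1294195 462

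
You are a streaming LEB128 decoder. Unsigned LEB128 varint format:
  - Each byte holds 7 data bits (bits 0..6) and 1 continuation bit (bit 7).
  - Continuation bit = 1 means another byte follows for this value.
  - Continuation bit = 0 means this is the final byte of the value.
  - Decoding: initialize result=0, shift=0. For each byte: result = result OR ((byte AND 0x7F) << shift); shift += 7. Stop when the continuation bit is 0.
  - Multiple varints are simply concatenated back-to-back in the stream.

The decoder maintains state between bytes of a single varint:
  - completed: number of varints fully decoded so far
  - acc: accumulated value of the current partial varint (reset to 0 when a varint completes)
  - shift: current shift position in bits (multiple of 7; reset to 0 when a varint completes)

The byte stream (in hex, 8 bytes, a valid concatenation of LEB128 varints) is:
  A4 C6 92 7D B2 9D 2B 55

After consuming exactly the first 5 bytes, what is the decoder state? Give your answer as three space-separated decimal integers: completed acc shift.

Answer: 1 50 7

Derivation:
byte[0]=0xA4 cont=1 payload=0x24: acc |= 36<<0 -> completed=0 acc=36 shift=7
byte[1]=0xC6 cont=1 payload=0x46: acc |= 70<<7 -> completed=0 acc=8996 shift=14
byte[2]=0x92 cont=1 payload=0x12: acc |= 18<<14 -> completed=0 acc=303908 shift=21
byte[3]=0x7D cont=0 payload=0x7D: varint #1 complete (value=262447908); reset -> completed=1 acc=0 shift=0
byte[4]=0xB2 cont=1 payload=0x32: acc |= 50<<0 -> completed=1 acc=50 shift=7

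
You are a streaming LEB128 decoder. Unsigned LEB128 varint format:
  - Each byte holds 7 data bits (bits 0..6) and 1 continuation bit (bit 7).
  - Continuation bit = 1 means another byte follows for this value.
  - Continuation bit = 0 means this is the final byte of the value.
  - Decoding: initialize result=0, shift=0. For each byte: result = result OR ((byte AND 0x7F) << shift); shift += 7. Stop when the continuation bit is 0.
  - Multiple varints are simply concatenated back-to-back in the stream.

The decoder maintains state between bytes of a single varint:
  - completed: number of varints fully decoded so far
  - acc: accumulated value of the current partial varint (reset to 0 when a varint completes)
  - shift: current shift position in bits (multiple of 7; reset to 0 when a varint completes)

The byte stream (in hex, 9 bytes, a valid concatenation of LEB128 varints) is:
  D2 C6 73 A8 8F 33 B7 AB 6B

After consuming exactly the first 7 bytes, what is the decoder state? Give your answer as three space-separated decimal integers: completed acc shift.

byte[0]=0xD2 cont=1 payload=0x52: acc |= 82<<0 -> completed=0 acc=82 shift=7
byte[1]=0xC6 cont=1 payload=0x46: acc |= 70<<7 -> completed=0 acc=9042 shift=14
byte[2]=0x73 cont=0 payload=0x73: varint #1 complete (value=1893202); reset -> completed=1 acc=0 shift=0
byte[3]=0xA8 cont=1 payload=0x28: acc |= 40<<0 -> completed=1 acc=40 shift=7
byte[4]=0x8F cont=1 payload=0x0F: acc |= 15<<7 -> completed=1 acc=1960 shift=14
byte[5]=0x33 cont=0 payload=0x33: varint #2 complete (value=837544); reset -> completed=2 acc=0 shift=0
byte[6]=0xB7 cont=1 payload=0x37: acc |= 55<<0 -> completed=2 acc=55 shift=7

Answer: 2 55 7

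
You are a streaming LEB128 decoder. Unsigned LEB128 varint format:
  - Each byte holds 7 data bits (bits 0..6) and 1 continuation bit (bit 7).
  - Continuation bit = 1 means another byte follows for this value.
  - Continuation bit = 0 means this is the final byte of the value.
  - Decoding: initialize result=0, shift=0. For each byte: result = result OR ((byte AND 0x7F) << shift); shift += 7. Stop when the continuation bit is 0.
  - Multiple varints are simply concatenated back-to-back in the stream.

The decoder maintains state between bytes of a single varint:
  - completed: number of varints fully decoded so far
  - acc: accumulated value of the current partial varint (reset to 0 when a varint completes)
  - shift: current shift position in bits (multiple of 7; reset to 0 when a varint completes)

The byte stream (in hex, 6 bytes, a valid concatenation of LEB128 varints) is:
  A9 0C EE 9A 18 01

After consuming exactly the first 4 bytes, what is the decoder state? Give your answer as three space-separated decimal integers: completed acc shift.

byte[0]=0xA9 cont=1 payload=0x29: acc |= 41<<0 -> completed=0 acc=41 shift=7
byte[1]=0x0C cont=0 payload=0x0C: varint #1 complete (value=1577); reset -> completed=1 acc=0 shift=0
byte[2]=0xEE cont=1 payload=0x6E: acc |= 110<<0 -> completed=1 acc=110 shift=7
byte[3]=0x9A cont=1 payload=0x1A: acc |= 26<<7 -> completed=1 acc=3438 shift=14

Answer: 1 3438 14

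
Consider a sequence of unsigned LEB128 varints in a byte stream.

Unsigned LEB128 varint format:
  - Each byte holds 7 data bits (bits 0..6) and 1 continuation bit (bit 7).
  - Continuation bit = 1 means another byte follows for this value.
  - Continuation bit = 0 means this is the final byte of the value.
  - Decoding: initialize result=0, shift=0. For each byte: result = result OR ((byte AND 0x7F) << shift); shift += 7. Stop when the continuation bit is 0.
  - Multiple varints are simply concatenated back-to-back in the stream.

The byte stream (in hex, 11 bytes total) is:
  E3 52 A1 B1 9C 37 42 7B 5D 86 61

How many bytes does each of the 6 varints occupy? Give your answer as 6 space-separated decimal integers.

Answer: 2 4 1 1 1 2

Derivation:
  byte[0]=0xE3 cont=1 payload=0x63=99: acc |= 99<<0 -> acc=99 shift=7
  byte[1]=0x52 cont=0 payload=0x52=82: acc |= 82<<7 -> acc=10595 shift=14 [end]
Varint 1: bytes[0:2] = E3 52 -> value 10595 (2 byte(s))
  byte[2]=0xA1 cont=1 payload=0x21=33: acc |= 33<<0 -> acc=33 shift=7
  byte[3]=0xB1 cont=1 payload=0x31=49: acc |= 49<<7 -> acc=6305 shift=14
  byte[4]=0x9C cont=1 payload=0x1C=28: acc |= 28<<14 -> acc=465057 shift=21
  byte[5]=0x37 cont=0 payload=0x37=55: acc |= 55<<21 -> acc=115808417 shift=28 [end]
Varint 2: bytes[2:6] = A1 B1 9C 37 -> value 115808417 (4 byte(s))
  byte[6]=0x42 cont=0 payload=0x42=66: acc |= 66<<0 -> acc=66 shift=7 [end]
Varint 3: bytes[6:7] = 42 -> value 66 (1 byte(s))
  byte[7]=0x7B cont=0 payload=0x7B=123: acc |= 123<<0 -> acc=123 shift=7 [end]
Varint 4: bytes[7:8] = 7B -> value 123 (1 byte(s))
  byte[8]=0x5D cont=0 payload=0x5D=93: acc |= 93<<0 -> acc=93 shift=7 [end]
Varint 5: bytes[8:9] = 5D -> value 93 (1 byte(s))
  byte[9]=0x86 cont=1 payload=0x06=6: acc |= 6<<0 -> acc=6 shift=7
  byte[10]=0x61 cont=0 payload=0x61=97: acc |= 97<<7 -> acc=12422 shift=14 [end]
Varint 6: bytes[9:11] = 86 61 -> value 12422 (2 byte(s))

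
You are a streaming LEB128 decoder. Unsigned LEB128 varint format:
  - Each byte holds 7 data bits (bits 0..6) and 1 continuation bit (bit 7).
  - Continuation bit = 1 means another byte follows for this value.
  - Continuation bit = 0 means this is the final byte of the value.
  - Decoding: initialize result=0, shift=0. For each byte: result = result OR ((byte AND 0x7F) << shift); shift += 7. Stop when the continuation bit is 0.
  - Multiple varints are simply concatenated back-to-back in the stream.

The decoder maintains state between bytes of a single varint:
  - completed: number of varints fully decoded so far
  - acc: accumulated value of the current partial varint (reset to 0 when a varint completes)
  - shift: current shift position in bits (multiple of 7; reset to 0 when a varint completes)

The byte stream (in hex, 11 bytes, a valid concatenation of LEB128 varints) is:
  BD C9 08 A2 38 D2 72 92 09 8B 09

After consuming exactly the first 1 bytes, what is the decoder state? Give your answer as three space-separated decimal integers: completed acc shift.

byte[0]=0xBD cont=1 payload=0x3D: acc |= 61<<0 -> completed=0 acc=61 shift=7

Answer: 0 61 7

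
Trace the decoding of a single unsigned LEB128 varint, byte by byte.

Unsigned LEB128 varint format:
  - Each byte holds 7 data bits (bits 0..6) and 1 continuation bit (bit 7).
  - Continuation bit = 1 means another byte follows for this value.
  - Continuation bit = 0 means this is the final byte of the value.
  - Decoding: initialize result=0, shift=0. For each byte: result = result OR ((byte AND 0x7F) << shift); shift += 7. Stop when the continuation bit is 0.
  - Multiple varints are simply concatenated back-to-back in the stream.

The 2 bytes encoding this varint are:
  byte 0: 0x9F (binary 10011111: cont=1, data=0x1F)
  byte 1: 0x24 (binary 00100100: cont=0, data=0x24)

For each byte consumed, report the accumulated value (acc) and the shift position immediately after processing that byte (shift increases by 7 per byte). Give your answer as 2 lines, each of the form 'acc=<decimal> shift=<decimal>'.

byte 0=0x9F: payload=0x1F=31, contrib = 31<<0 = 31; acc -> 31, shift -> 7
byte 1=0x24: payload=0x24=36, contrib = 36<<7 = 4608; acc -> 4639, shift -> 14

Answer: acc=31 shift=7
acc=4639 shift=14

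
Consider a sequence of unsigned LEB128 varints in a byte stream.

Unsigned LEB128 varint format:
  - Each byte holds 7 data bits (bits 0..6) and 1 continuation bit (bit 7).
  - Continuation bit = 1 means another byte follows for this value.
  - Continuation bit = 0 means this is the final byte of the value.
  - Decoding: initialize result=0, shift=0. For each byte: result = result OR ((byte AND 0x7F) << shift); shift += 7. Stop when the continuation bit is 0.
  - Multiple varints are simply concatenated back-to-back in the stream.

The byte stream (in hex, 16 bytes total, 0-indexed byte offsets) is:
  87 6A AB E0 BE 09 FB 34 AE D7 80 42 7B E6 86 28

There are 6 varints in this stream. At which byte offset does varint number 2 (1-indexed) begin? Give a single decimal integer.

Answer: 2

Derivation:
  byte[0]=0x87 cont=1 payload=0x07=7: acc |= 7<<0 -> acc=7 shift=7
  byte[1]=0x6A cont=0 payload=0x6A=106: acc |= 106<<7 -> acc=13575 shift=14 [end]
Varint 1: bytes[0:2] = 87 6A -> value 13575 (2 byte(s))
  byte[2]=0xAB cont=1 payload=0x2B=43: acc |= 43<<0 -> acc=43 shift=7
  byte[3]=0xE0 cont=1 payload=0x60=96: acc |= 96<<7 -> acc=12331 shift=14
  byte[4]=0xBE cont=1 payload=0x3E=62: acc |= 62<<14 -> acc=1028139 shift=21
  byte[5]=0x09 cont=0 payload=0x09=9: acc |= 9<<21 -> acc=19902507 shift=28 [end]
Varint 2: bytes[2:6] = AB E0 BE 09 -> value 19902507 (4 byte(s))
  byte[6]=0xFB cont=1 payload=0x7B=123: acc |= 123<<0 -> acc=123 shift=7
  byte[7]=0x34 cont=0 payload=0x34=52: acc |= 52<<7 -> acc=6779 shift=14 [end]
Varint 3: bytes[6:8] = FB 34 -> value 6779 (2 byte(s))
  byte[8]=0xAE cont=1 payload=0x2E=46: acc |= 46<<0 -> acc=46 shift=7
  byte[9]=0xD7 cont=1 payload=0x57=87: acc |= 87<<7 -> acc=11182 shift=14
  byte[10]=0x80 cont=1 payload=0x00=0: acc |= 0<<14 -> acc=11182 shift=21
  byte[11]=0x42 cont=0 payload=0x42=66: acc |= 66<<21 -> acc=138423214 shift=28 [end]
Varint 4: bytes[8:12] = AE D7 80 42 -> value 138423214 (4 byte(s))
  byte[12]=0x7B cont=0 payload=0x7B=123: acc |= 123<<0 -> acc=123 shift=7 [end]
Varint 5: bytes[12:13] = 7B -> value 123 (1 byte(s))
  byte[13]=0xE6 cont=1 payload=0x66=102: acc |= 102<<0 -> acc=102 shift=7
  byte[14]=0x86 cont=1 payload=0x06=6: acc |= 6<<7 -> acc=870 shift=14
  byte[15]=0x28 cont=0 payload=0x28=40: acc |= 40<<14 -> acc=656230 shift=21 [end]
Varint 6: bytes[13:16] = E6 86 28 -> value 656230 (3 byte(s))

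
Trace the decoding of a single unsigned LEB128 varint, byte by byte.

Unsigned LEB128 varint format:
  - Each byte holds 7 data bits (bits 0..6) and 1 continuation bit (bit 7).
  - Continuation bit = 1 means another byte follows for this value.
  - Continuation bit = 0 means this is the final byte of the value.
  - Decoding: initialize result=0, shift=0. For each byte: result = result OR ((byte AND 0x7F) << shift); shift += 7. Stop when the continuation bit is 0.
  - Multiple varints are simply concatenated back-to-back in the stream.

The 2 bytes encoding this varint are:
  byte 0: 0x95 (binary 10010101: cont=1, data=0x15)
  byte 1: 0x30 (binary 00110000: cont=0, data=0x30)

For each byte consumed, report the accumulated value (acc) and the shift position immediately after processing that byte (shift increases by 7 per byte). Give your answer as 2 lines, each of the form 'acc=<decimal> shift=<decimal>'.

byte 0=0x95: payload=0x15=21, contrib = 21<<0 = 21; acc -> 21, shift -> 7
byte 1=0x30: payload=0x30=48, contrib = 48<<7 = 6144; acc -> 6165, shift -> 14

Answer: acc=21 shift=7
acc=6165 shift=14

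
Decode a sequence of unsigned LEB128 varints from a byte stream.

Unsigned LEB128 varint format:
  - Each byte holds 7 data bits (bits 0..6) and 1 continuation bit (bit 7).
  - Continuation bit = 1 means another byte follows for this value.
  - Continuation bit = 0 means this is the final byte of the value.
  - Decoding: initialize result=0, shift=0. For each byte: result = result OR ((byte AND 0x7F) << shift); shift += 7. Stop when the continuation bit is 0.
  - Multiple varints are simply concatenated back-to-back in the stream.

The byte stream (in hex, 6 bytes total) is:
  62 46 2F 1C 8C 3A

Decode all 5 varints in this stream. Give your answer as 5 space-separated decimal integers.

  byte[0]=0x62 cont=0 payload=0x62=98: acc |= 98<<0 -> acc=98 shift=7 [end]
Varint 1: bytes[0:1] = 62 -> value 98 (1 byte(s))
  byte[1]=0x46 cont=0 payload=0x46=70: acc |= 70<<0 -> acc=70 shift=7 [end]
Varint 2: bytes[1:2] = 46 -> value 70 (1 byte(s))
  byte[2]=0x2F cont=0 payload=0x2F=47: acc |= 47<<0 -> acc=47 shift=7 [end]
Varint 3: bytes[2:3] = 2F -> value 47 (1 byte(s))
  byte[3]=0x1C cont=0 payload=0x1C=28: acc |= 28<<0 -> acc=28 shift=7 [end]
Varint 4: bytes[3:4] = 1C -> value 28 (1 byte(s))
  byte[4]=0x8C cont=1 payload=0x0C=12: acc |= 12<<0 -> acc=12 shift=7
  byte[5]=0x3A cont=0 payload=0x3A=58: acc |= 58<<7 -> acc=7436 shift=14 [end]
Varint 5: bytes[4:6] = 8C 3A -> value 7436 (2 byte(s))

Answer: 98 70 47 28 7436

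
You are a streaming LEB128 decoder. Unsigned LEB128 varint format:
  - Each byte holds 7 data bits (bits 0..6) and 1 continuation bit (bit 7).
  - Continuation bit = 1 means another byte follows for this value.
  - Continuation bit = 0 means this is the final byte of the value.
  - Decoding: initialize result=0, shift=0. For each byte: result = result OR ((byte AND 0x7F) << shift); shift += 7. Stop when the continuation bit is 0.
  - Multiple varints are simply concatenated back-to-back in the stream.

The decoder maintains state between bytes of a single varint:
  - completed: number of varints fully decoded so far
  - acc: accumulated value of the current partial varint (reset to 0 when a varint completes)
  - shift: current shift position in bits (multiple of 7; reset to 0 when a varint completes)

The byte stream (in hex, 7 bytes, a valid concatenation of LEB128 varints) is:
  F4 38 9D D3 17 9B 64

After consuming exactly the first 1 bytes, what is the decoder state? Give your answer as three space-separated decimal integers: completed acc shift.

byte[0]=0xF4 cont=1 payload=0x74: acc |= 116<<0 -> completed=0 acc=116 shift=7

Answer: 0 116 7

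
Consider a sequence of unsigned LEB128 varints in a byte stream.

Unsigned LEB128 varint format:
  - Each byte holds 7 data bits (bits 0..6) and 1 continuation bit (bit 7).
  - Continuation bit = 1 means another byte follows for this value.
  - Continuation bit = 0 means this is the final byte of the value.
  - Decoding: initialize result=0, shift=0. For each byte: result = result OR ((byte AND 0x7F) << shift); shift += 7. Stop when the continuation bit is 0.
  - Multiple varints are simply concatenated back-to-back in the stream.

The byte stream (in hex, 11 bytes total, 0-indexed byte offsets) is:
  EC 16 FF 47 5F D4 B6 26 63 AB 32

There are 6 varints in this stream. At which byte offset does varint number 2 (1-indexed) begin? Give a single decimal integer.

  byte[0]=0xEC cont=1 payload=0x6C=108: acc |= 108<<0 -> acc=108 shift=7
  byte[1]=0x16 cont=0 payload=0x16=22: acc |= 22<<7 -> acc=2924 shift=14 [end]
Varint 1: bytes[0:2] = EC 16 -> value 2924 (2 byte(s))
  byte[2]=0xFF cont=1 payload=0x7F=127: acc |= 127<<0 -> acc=127 shift=7
  byte[3]=0x47 cont=0 payload=0x47=71: acc |= 71<<7 -> acc=9215 shift=14 [end]
Varint 2: bytes[2:4] = FF 47 -> value 9215 (2 byte(s))
  byte[4]=0x5F cont=0 payload=0x5F=95: acc |= 95<<0 -> acc=95 shift=7 [end]
Varint 3: bytes[4:5] = 5F -> value 95 (1 byte(s))
  byte[5]=0xD4 cont=1 payload=0x54=84: acc |= 84<<0 -> acc=84 shift=7
  byte[6]=0xB6 cont=1 payload=0x36=54: acc |= 54<<7 -> acc=6996 shift=14
  byte[7]=0x26 cont=0 payload=0x26=38: acc |= 38<<14 -> acc=629588 shift=21 [end]
Varint 4: bytes[5:8] = D4 B6 26 -> value 629588 (3 byte(s))
  byte[8]=0x63 cont=0 payload=0x63=99: acc |= 99<<0 -> acc=99 shift=7 [end]
Varint 5: bytes[8:9] = 63 -> value 99 (1 byte(s))
  byte[9]=0xAB cont=1 payload=0x2B=43: acc |= 43<<0 -> acc=43 shift=7
  byte[10]=0x32 cont=0 payload=0x32=50: acc |= 50<<7 -> acc=6443 shift=14 [end]
Varint 6: bytes[9:11] = AB 32 -> value 6443 (2 byte(s))

Answer: 2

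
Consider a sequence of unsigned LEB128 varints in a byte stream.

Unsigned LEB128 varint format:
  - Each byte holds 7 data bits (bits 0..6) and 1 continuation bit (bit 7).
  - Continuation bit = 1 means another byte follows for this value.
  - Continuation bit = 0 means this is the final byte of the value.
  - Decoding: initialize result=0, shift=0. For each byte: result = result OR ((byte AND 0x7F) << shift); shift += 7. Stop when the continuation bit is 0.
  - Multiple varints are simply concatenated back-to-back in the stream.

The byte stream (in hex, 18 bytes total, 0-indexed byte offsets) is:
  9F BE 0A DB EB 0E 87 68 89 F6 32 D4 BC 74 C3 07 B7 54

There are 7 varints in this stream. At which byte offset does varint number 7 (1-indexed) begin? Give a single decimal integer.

  byte[0]=0x9F cont=1 payload=0x1F=31: acc |= 31<<0 -> acc=31 shift=7
  byte[1]=0xBE cont=1 payload=0x3E=62: acc |= 62<<7 -> acc=7967 shift=14
  byte[2]=0x0A cont=0 payload=0x0A=10: acc |= 10<<14 -> acc=171807 shift=21 [end]
Varint 1: bytes[0:3] = 9F BE 0A -> value 171807 (3 byte(s))
  byte[3]=0xDB cont=1 payload=0x5B=91: acc |= 91<<0 -> acc=91 shift=7
  byte[4]=0xEB cont=1 payload=0x6B=107: acc |= 107<<7 -> acc=13787 shift=14
  byte[5]=0x0E cont=0 payload=0x0E=14: acc |= 14<<14 -> acc=243163 shift=21 [end]
Varint 2: bytes[3:6] = DB EB 0E -> value 243163 (3 byte(s))
  byte[6]=0x87 cont=1 payload=0x07=7: acc |= 7<<0 -> acc=7 shift=7
  byte[7]=0x68 cont=0 payload=0x68=104: acc |= 104<<7 -> acc=13319 shift=14 [end]
Varint 3: bytes[6:8] = 87 68 -> value 13319 (2 byte(s))
  byte[8]=0x89 cont=1 payload=0x09=9: acc |= 9<<0 -> acc=9 shift=7
  byte[9]=0xF6 cont=1 payload=0x76=118: acc |= 118<<7 -> acc=15113 shift=14
  byte[10]=0x32 cont=0 payload=0x32=50: acc |= 50<<14 -> acc=834313 shift=21 [end]
Varint 4: bytes[8:11] = 89 F6 32 -> value 834313 (3 byte(s))
  byte[11]=0xD4 cont=1 payload=0x54=84: acc |= 84<<0 -> acc=84 shift=7
  byte[12]=0xBC cont=1 payload=0x3C=60: acc |= 60<<7 -> acc=7764 shift=14
  byte[13]=0x74 cont=0 payload=0x74=116: acc |= 116<<14 -> acc=1908308 shift=21 [end]
Varint 5: bytes[11:14] = D4 BC 74 -> value 1908308 (3 byte(s))
  byte[14]=0xC3 cont=1 payload=0x43=67: acc |= 67<<0 -> acc=67 shift=7
  byte[15]=0x07 cont=0 payload=0x07=7: acc |= 7<<7 -> acc=963 shift=14 [end]
Varint 6: bytes[14:16] = C3 07 -> value 963 (2 byte(s))
  byte[16]=0xB7 cont=1 payload=0x37=55: acc |= 55<<0 -> acc=55 shift=7
  byte[17]=0x54 cont=0 payload=0x54=84: acc |= 84<<7 -> acc=10807 shift=14 [end]
Varint 7: bytes[16:18] = B7 54 -> value 10807 (2 byte(s))

Answer: 16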